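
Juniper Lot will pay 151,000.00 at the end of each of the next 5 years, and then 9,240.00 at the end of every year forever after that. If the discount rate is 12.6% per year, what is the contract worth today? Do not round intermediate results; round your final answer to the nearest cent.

576841.04

PV of 5-year annuity: 151,000.00 × [1 − (1+0.126)^−5] / 0.126 = 536326.62996
Perpetuity value at year 5: 9,240.00 / 0.126 = 73333.33333
PV of perpetuity: 73333.33333 / (1+0.126)^5 = 40514.40578
Total PV = 536326.62996 + 40514.40578 = 576841.03574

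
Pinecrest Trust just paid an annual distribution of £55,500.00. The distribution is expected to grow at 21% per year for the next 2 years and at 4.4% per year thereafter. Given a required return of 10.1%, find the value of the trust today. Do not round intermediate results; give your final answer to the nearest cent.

D_1 = 67155.00000
D_2 = 81257.55000
Terminal value at year 2: TV = D_2×(1+g_2)/(r−g_2) = 84832.88220/0.057 = 1488296.17895
P_0 = D_1/(1+r)^1 + D_2/(1+r)^2 + TV/(1+r)^2
    = 60994.55041 + 67033.06630 + 1227763.53010 = 1355791.14680

£1355791.15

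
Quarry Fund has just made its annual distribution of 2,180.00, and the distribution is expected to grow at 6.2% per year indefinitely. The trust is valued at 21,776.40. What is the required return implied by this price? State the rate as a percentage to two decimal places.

16.83%

D₁ = 2,180.00 × 1.062 = 2,315.1600
P = D₁/(r − g) ⇒ r = D₁/P + g = 2,315.1600/21,776.40 + 0.062 = 0.106315 + 0.062 = 0.168315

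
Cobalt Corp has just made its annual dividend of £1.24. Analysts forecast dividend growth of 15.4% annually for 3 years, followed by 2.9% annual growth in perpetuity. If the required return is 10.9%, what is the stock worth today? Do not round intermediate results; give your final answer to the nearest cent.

£22.00

D_1 = 1.43096
D_2 = 1.65133
D_3 = 1.90563
Terminal value at year 3: TV = D_3×(1+g_2)/(r−g_2) = 1.96090/0.08 = 24.51120
P_0 = D_1/(1+r)^1 + D_2/(1+r)^2 + D_3/(1+r)^3 + TV/(1+r)^3
    = 1.29032 + 1.34267 + 1.39715 + 17.97090 = 22.00104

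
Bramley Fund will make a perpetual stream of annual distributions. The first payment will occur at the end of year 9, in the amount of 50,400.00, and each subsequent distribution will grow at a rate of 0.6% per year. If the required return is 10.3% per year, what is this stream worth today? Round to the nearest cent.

237167.24

Value at end of year 8: C₁ / (r − g) = 50,400.00 / (0.103 − 0.006) = 519,587.6289
Discount to today: PV = 519,587.6289 / (1 + 0.103)^8 = 519,587.6289 / 2.190807 = 237,167.24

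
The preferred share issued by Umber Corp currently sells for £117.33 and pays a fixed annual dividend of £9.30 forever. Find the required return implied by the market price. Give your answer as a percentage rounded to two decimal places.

P = C/r ⇒ r = C/P = £9.30/£117.33 = 0.079264

7.93%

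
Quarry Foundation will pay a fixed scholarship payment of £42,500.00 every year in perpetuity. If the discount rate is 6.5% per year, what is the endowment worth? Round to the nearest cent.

£653846.15

Level perpetuity: PV = C / r = £42,500.00 / 0.065 = £653,846.15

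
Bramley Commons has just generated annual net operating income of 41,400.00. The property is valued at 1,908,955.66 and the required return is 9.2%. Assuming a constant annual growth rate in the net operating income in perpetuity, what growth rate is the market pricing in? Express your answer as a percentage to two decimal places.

P = D₀(1+g)/(r−g) ⇒ P(r−g) = D₀(1+g) ⇒ g(P+D₀) = P·r − D₀
g = (P·r − D₀)/(P + D₀) = (1,908,955.66×0.092 − 41,400.00) / (1,908,955.66 + 41,400.00) = 0.068820

6.88%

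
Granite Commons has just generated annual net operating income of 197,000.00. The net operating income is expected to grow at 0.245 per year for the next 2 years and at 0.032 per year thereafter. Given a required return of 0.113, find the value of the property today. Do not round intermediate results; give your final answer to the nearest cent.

D_1 = 245265.00000
D_2 = 305354.92500
Terminal value at year 2: TV = D_2×(1+g_2)/(r−g_2) = 315126.28260/0.081 = 3890447.93333
P_0 = D_1/(1+r)^1 + D_2/(1+r)^2 + TV/(1+r)^2
    = 220363.88140 + 246498.68135 + 3140575.79204 = 3607438.35480

3607438.35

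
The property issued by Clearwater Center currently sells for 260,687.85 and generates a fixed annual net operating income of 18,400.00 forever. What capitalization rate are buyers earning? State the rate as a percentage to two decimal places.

P = C/r ⇒ r = C/P = 18,400.00/260,687.85 = 0.070582

7.06%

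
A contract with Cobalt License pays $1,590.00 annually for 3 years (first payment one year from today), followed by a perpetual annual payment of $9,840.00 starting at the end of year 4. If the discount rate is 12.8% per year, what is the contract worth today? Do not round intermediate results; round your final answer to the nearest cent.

PV of 3-year annuity: $1,590.00 × [1 − (1+0.128)^−3] / 0.128 = 3767.01882
Perpetuity value at year 3: $9,840.00 / 0.128 = 76875.00000
PV of perpetuity: 76875.00000 / (1+0.128)^3 = 53562.12884
Total PV = 3767.01882 + 53562.12884 = 57329.14766

$57329.15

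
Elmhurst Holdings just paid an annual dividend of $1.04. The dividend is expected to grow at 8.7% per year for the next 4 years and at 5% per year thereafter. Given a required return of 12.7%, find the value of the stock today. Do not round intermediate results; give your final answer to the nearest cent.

D_1 = 1.13048
D_2 = 1.22883
D_3 = 1.33574
D_4 = 1.45195
Terminal value at year 4: TV = D_4×(1+g_2)/(r−g_2) = 1.52455/0.077 = 19.79931
P_0 = D_1/(1+r)^1 + D_2/(1+r)^2 + D_3/(1+r)^3 + D_4/(1+r)^4 + TV/(1+r)^4
    = 1.00309 + 0.96749 + 0.93315 + 0.90003 + 12.27310 = 16.07685

$16.08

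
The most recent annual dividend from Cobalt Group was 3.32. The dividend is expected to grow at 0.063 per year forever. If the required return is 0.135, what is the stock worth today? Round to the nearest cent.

49.02

D₁ = D₀ × (1 + g) = 3.32 × 1.063 = 3.5292
Growing perpetuity: P = D₁ / (r − g) = 3.5292 / (0.135 − 0.063) = 49.02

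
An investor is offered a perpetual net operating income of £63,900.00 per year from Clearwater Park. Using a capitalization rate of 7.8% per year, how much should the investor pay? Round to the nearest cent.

Level perpetuity: PV = C / r = £63,900.00 / 0.078 = £819,230.77

£819230.77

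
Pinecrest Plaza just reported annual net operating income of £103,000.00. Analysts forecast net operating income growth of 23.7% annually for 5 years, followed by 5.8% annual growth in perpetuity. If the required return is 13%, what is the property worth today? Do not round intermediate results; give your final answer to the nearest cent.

D_1 = 127411.00000
D_2 = 157607.40700
D_3 = 194960.36246
D_4 = 241165.96836
D_5 = 298322.30286
Terminal value at year 5: TV = D_5×(1+g_2)/(r−g_2) = 315624.99643/0.072 = 4383680.50597
P_0 = D_1/(1+r)^1 + D_2/(1+r)^2 + D_3/(1+r)^3 + D_4/(1+r)^4 + D_5/(1+r)^5 + TV/(1+r)^5
    = 112753.09735 + 123429.71807 + 135117.31084 + 147911.60488 + 161917.39401 + 2379286.15086 = 3060415.27600

£3060415.28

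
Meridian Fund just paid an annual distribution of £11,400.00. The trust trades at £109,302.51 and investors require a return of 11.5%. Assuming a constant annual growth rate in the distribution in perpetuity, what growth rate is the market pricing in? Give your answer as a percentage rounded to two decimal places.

P = D₀(1+g)/(r−g) ⇒ P(r−g) = D₀(1+g) ⇒ g(P+D₀) = P·r − D₀
g = (P·r − D₀)/(P + D₀) = (£109,302.51×0.115 − £11,400.00) / (£109,302.51 + £11,400.00) = 0.009692

0.97%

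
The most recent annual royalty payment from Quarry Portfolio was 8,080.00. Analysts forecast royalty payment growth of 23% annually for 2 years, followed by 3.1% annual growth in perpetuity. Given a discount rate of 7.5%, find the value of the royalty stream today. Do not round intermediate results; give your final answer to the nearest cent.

267685.45

D_1 = 9938.40000
D_2 = 12224.23200
Terminal value at year 2: TV = D_2×(1+g_2)/(r−g_2) = 12603.18319/0.044 = 286435.98164
P_0 = D_1/(1+r)^1 + D_2/(1+r)^2 + TV/(1+r)^2
    = 9245.02326 + 10578.02661 + 247862.39622 = 267685.44609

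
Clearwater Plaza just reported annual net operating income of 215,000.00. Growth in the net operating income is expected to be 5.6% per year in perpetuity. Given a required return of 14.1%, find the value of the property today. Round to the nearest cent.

D₁ = D₀ × (1 + g) = 215,000.00 × 1.056 = 227,040.0000
Growing perpetuity: P = D₁ / (r − g) = 227,040.0000 / (0.141 − 0.056) = 2,671,058.82

2671058.82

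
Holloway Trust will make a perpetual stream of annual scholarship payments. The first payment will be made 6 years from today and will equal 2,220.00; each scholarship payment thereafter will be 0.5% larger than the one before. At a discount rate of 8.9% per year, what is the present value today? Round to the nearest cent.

17255.77

Value at end of year 5: C₁ / (r − g) = 2,220.00 / (0.089 − 0.005) = 26,428.5714
Discount to today: PV = 26,428.5714 / (1 + 0.089)^5 = 26,428.5714 / 1.531579 = 17,255.77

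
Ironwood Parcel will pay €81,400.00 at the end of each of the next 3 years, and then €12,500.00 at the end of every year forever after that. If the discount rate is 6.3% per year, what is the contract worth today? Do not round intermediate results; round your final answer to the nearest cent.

PV of 3-year annuity: €81,400.00 × [1 − (1+0.063)^−3] / 0.063 = 216381.09459
Perpetuity value at year 3: €12,500.00 / 0.063 = 198412.69841
PV of perpetuity: 198412.69841 / (1+0.063)^3 = 165184.64335
Total PV = 216381.09459 + 165184.64335 = 381565.73793

€381565.74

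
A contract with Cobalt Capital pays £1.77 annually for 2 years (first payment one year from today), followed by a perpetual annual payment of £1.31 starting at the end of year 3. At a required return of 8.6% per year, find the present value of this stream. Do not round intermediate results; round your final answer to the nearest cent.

£16.05

PV of 2-year annuity: £1.77 × [1 − (1+0.086)^−2] / 0.086 = 3.13060
Perpetuity value at year 2: £1.31 / 0.086 = 15.23256
PV of perpetuity: 15.23256 / (1+0.086)^2 = 12.91556
Total PV = 3.13060 + 12.91556 = 16.04616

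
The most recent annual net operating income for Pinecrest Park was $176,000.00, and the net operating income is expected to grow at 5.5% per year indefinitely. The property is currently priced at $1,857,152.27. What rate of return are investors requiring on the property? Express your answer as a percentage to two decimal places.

15.50%

D₁ = $176,000.00 × 1.055 = $185,680.0000
P = D₁/(r − g) ⇒ r = D₁/P + g = $185,680.0000/$1,857,152.27 + 0.055 = 0.099981 + 0.055 = 0.154981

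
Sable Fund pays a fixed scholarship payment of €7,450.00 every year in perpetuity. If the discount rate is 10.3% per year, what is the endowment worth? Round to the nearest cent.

Level perpetuity: PV = C / r = €7,450.00 / 0.103 = €72,330.10

€72330.10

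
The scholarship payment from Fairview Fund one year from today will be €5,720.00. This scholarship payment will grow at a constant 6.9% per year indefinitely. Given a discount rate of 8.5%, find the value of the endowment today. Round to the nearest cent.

€357500.00

Growing perpetuity: P = D₁ / (r − g) = €5,720.0000 / (0.085 − 0.069) = €357,500.00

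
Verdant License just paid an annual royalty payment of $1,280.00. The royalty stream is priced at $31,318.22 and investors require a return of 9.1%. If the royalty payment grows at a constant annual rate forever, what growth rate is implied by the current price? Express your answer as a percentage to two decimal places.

4.82%

P = D₀(1+g)/(r−g) ⇒ P(r−g) = D₀(1+g) ⇒ g(P+D₀) = P·r − D₀
g = (P·r − D₀)/(P + D₀) = ($31,318.22×0.091 − $1,280.00) / ($31,318.22 + $1,280.00) = 0.048161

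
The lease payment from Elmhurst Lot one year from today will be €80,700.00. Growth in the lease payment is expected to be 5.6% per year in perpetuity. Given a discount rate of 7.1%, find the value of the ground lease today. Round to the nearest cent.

€5380000.00

Growing perpetuity: P = D₁ / (r − g) = €80,700.0000 / (0.071 − 0.056) = €5,380,000.00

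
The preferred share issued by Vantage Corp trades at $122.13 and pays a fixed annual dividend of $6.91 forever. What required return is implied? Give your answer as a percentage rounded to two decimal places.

5.66%

P = C/r ⇒ r = C/P = $6.91/$122.13 = 0.056579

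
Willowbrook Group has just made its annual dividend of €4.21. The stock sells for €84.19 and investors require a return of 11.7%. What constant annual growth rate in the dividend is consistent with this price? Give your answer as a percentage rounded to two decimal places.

P = D₀(1+g)/(r−g) ⇒ P(r−g) = D₀(1+g) ⇒ g(P+D₀) = P·r − D₀
g = (P·r − D₀)/(P + D₀) = (€84.19×0.117 − €4.21) / (€84.19 + €4.21) = 0.063804

6.38%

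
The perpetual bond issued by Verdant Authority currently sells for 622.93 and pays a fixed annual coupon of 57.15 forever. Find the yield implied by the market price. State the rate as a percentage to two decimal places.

9.17%

P = C/r ⇒ r = C/P = 57.15/622.93 = 0.091744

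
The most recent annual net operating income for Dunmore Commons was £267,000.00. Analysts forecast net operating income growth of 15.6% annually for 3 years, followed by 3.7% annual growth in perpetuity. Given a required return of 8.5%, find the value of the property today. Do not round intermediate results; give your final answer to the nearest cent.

D_1 = 308652.00000
D_2 = 356801.71200
D_3 = 412462.77907
Terminal value at year 3: TV = D_3×(1+g_2)/(r−g_2) = 427723.90190/0.048 = 8910914.62287
P_0 = D_1/(1+r)^1 + D_2/(1+r)^2 + D_3/(1+r)^3 + TV/(1+r)^3
    = 284471.88940 + 303087.10060 + 322920.45004 + 6976427.22267 = 7886906.66270

£7886906.66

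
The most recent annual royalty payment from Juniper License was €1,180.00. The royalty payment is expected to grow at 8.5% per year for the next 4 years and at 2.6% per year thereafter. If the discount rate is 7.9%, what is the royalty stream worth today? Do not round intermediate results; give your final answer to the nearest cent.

€28141.35

D_1 = 1280.30000
D_2 = 1389.12550
D_3 = 1507.20117
D_4 = 1635.31327
Terminal value at year 4: TV = D_4×(1+g_2)/(r−g_2) = 1677.83141/0.053 = 31657.19645
P_0 = D_1/(1+r)^1 + D_2/(1+r)^2 + D_3/(1+r)^3 + D_4/(1+r)^4 + TV/(1+r)^4
    = 1186.56163 + 1193.15975 + 1199.79456 + 1206.46626 + 23355.36573 = 28141.34793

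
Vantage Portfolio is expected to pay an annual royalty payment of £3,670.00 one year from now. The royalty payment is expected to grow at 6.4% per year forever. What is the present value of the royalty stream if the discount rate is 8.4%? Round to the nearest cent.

Growing perpetuity: P = D₁ / (r − g) = £3,670.0000 / (0.084 − 0.064) = £183,500.00

£183500.00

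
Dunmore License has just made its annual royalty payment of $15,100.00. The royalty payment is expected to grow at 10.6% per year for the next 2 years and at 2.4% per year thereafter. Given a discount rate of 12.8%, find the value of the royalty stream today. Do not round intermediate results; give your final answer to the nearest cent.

D_1 = 16700.60000
D_2 = 18470.86360
Terminal value at year 2: TV = D_2×(1+g_2)/(r−g_2) = 18914.16433/0.104 = 181866.96468
P_0 = D_1/(1+r)^1 + D_2/(1+r)^2 + TV/(1+r)^2
    = 14805.49645 + 14516.73677 + 142934.02359 = 172256.25682

$172256.26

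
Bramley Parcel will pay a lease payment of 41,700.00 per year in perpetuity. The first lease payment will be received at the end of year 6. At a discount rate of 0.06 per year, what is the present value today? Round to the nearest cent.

519344.43

Value at end of year 5: C / r = 41,700.00 / 0.06 = 695,000.0000
Discount to today: PV = 695,000.0000 / (1 + 0.06)^5 = 695,000.0000 / 1.338226 = 519,344.43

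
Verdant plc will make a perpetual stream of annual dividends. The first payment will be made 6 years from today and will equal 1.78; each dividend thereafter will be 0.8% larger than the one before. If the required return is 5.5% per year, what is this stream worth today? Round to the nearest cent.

Value at end of year 5: C₁ / (r − g) = 1.78 / (0.055 − 0.008) = 37.8723
Discount to today: PV = 37.8723 / (1 + 0.055)^5 = 37.8723 / 1.306960 = 28.98

28.98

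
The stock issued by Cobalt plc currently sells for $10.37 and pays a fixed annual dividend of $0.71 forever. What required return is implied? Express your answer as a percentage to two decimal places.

6.85%

P = C/r ⇒ r = C/P = $0.71/$10.37 = 0.068467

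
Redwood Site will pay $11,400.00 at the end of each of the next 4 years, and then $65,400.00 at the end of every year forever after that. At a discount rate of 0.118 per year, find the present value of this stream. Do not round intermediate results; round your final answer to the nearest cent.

PV of 4-year annuity: $11,400.00 × [1 − (1+0.118)^−4] / 0.118 = 34772.14174
Perpetuity value at year 4: $65,400.00 / 0.118 = 554237.28814
PV of perpetuity: 554237.28814 / (1+0.118)^4 = 354755.00130
Total PV = 34772.14174 + 354755.00130 = 389527.14304

$389527.14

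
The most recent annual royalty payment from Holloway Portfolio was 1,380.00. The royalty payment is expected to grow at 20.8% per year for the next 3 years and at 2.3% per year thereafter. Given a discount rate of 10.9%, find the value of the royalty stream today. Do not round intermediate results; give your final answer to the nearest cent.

26140.07

D_1 = 1667.04000
D_2 = 2013.78432
D_3 = 2432.65146
Terminal value at year 3: TV = D_3×(1+g_2)/(r−g_2) = 2488.60244/0.086 = 28937.23770
P_0 = D_1/(1+r)^1 + D_2/(1+r)^2 + D_3/(1+r)^3 + TV/(1+r)^3
    = 1503.19206 + 1637.38144 + 1783.54984 + 21215.94756 = 26140.07091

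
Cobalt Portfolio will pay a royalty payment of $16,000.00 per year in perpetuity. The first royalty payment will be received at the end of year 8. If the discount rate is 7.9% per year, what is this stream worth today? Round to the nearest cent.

$118944.07

Value at end of year 7: C / r = $16,000.00 / 0.079 = $202,531.6456
Discount to today: PV = $202,531.6456 / (1 + 0.079)^7 = $202,531.6456 / 1.702747 = $118,944.07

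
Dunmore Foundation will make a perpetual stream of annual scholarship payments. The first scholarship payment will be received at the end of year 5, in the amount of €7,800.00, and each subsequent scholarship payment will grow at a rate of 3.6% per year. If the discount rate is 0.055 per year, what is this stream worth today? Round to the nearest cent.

Value at end of year 4: C₁ / (r − g) = €7,800.00 / (0.055 − 0.036) = €410,526.3158
Discount to today: PV = €410,526.3158 / (1 + 0.055)^4 = €410,526.3158 / 1.238825 = €331,383.72

€331383.72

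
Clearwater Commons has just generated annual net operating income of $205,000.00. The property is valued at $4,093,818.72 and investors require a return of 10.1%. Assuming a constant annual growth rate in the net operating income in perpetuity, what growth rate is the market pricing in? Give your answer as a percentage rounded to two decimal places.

P = D₀(1+g)/(r−g) ⇒ P(r−g) = D₀(1+g) ⇒ g(P+D₀) = P·r − D₀
g = (P·r − D₀)/(P + D₀) = ($4,093,818.72×0.101 − $205,000.00) / ($4,093,818.72 + $205,000.00) = 0.048496

4.85%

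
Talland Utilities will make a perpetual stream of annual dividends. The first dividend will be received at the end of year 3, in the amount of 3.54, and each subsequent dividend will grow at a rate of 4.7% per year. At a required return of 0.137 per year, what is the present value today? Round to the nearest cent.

30.43

Value at end of year 2: C₁ / (r − g) = 3.54 / (0.137 − 0.047) = 39.3333
Discount to today: PV = 39.3333 / (1 + 0.137)^2 = 39.3333 / 1.292769 = 30.43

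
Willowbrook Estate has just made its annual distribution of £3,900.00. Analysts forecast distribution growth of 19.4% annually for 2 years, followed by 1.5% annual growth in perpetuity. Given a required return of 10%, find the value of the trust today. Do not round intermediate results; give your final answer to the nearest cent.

D_1 = 4656.60000
D_2 = 5559.98040
Terminal value at year 2: TV = D_2×(1+g_2)/(r−g_2) = 5643.38011/0.085 = 66392.70713
P_0 = D_1/(1+r)^1 + D_2/(1+r)^2 + TV/(1+r)^2
    = 4233.27273 + 4595.02512 + 54870.00589 = 63698.30374

£63698.30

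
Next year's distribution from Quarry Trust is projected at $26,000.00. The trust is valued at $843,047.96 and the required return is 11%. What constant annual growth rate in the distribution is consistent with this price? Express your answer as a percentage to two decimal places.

7.92%

P = D₁/(r−g) ⇒ g = r − D₁/P = 0.11 − $26,000.00/$843,047.96 = 0.079160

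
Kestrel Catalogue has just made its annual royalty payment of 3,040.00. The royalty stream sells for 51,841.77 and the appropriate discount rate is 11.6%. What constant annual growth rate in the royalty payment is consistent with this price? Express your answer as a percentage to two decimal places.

P = D₀(1+g)/(r−g) ⇒ P(r−g) = D₀(1+g) ⇒ g(P+D₀) = P·r − D₀
g = (P·r − D₀)/(P + D₀) = (51,841.77×0.116 − 3,040.00) / (51,841.77 + 3,040.00) = 0.054183

5.42%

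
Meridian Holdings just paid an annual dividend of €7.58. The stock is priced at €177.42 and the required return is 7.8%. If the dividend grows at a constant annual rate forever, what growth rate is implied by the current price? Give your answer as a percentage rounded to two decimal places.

3.38%

P = D₀(1+g)/(r−g) ⇒ P(r−g) = D₀(1+g) ⇒ g(P+D₀) = P·r − D₀
g = (P·r − D₀)/(P + D₀) = (€177.42×0.078 − €7.58) / (€177.42 + €7.58) = 0.033831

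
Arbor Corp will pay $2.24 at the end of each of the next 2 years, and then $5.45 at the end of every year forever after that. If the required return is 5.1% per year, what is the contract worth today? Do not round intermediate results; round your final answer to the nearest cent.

PV of 2-year annuity: $2.24 × [1 − (1+0.051)^−2] / 0.051 = 4.15919
Perpetuity value at year 2: $5.45 / 0.051 = 106.86275
PV of perpetuity: 106.86275 / (1+0.051)^2 = 96.74330
Total PV = 4.15919 + 96.74330 = 100.90248

$100.90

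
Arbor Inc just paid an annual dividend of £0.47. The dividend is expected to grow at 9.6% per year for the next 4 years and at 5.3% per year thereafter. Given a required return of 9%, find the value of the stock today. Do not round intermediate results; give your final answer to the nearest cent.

£15.58

D_1 = 0.51512
D_2 = 0.56457
D_3 = 0.61877
D_4 = 0.67817
Terminal value at year 4: TV = D_4×(1+g_2)/(r−g_2) = 0.71412/0.037 = 19.30042
P_0 = D_1/(1+r)^1 + D_2/(1+r)^2 + D_3/(1+r)^3 + D_4/(1+r)^4 + TV/(1+r)^4
    = 0.47259 + 0.47519 + 0.47780 + 0.48043 + 13.67290 = 15.57892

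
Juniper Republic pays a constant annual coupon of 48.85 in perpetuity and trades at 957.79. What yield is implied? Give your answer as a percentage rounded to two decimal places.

P = C/r ⇒ r = C/P = 48.85/957.79 = 0.051003

5.10%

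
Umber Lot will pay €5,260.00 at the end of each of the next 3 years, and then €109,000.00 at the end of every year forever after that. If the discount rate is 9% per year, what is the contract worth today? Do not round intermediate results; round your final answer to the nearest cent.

€948514.60

PV of 3-year annuity: €5,260.00 × [1 − (1+0.09)^−3] / 0.09 = 13314.60994
Perpetuity value at year 3: €109,000.00 / 0.09 = 1211111.11111
PV of perpetuity: 1211111.11111 / (1+0.09)^3 = 935199.99252
Total PV = 13314.60994 + 935199.99252 = 948514.60246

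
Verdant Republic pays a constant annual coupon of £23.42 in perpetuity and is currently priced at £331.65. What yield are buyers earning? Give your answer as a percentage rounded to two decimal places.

P = C/r ⇒ r = C/P = £23.42/£331.65 = 0.070617

7.06%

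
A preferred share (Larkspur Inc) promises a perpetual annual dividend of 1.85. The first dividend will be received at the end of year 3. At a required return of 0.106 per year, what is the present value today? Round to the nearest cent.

Value at end of year 2: C / r = 1.85 / 0.106 = 17.4528
Discount to today: PV = 17.4528 / (1 + 0.106)^2 = 17.4528 / 1.223236 = 14.27

14.27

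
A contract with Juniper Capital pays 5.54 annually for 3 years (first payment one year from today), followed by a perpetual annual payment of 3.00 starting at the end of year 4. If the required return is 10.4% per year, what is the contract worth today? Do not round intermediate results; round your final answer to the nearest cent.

35.12

PV of 3-year annuity: 5.54 × [1 − (1+0.104)^−3] / 0.104 = 13.68072
Perpetuity value at year 3: 3.00 / 0.104 = 28.84615
PV of perpetuity: 28.84615 / (1+0.104)^3 = 21.43782
Total PV = 13.68072 + 21.43782 = 35.11854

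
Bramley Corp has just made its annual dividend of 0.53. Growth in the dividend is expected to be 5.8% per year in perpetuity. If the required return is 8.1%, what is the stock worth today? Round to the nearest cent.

D₁ = D₀ × (1 + g) = 0.53 × 1.058 = 0.5607
Growing perpetuity: P = D₁ / (r − g) = 0.5607 / (0.081 − 0.058) = 24.38

24.38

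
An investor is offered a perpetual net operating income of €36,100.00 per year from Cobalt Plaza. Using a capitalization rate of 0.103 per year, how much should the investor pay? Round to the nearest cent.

Level perpetuity: PV = C / r = €36,100.00 / 0.103 = €350,485.44

€350485.44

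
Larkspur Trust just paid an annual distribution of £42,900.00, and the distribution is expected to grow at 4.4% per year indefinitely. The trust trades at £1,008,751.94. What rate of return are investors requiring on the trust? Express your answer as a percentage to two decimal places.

D₁ = £42,900.00 × 1.044 = £44,787.6000
P = D₁/(r − g) ⇒ r = D₁/P + g = £44,787.6000/£1,008,751.94 + 0.044 = 0.044399 + 0.044 = 0.088399

8.84%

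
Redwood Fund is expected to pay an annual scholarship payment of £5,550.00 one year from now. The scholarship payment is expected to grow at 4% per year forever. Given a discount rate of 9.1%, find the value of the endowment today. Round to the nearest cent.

£108823.53

Growing perpetuity: P = D₁ / (r − g) = £5,550.0000 / (0.091 − 0.04) = £108,823.53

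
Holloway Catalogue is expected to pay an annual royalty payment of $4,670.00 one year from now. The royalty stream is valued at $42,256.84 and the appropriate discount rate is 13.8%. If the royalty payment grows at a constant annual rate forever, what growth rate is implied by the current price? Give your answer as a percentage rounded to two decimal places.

P = D₁/(r−g) ⇒ g = r − D₁/P = 0.138 − $4,670.00/$42,256.84 = 0.027485

2.75%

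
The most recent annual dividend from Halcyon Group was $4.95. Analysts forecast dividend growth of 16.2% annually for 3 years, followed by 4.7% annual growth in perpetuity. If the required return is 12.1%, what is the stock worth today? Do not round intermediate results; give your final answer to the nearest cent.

$93.97

D_1 = 5.75190
D_2 = 6.68371
D_3 = 7.76647
Terminal value at year 3: TV = D_3×(1+g_2)/(r−g_2) = 8.13149/0.074 = 109.88503
P_0 = D_1/(1+r)^1 + D_2/(1+r)^2 + D_3/(1+r)^3 + TV/(1+r)^3
    = 5.13104 + 5.31871 + 5.51324 + 78.00487 = 93.96786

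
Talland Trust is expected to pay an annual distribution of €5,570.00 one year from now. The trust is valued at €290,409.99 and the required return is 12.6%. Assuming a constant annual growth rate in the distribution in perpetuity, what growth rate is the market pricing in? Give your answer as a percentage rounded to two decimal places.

10.68%

P = D₁/(r−g) ⇒ g = r − D₁/P = 0.126 − €5,570.00/€290,409.99 = 0.106820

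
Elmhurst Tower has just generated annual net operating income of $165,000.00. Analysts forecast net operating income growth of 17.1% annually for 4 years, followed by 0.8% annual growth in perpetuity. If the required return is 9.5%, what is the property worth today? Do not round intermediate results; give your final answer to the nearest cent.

$3283072.89

D_1 = 193215.00000
D_2 = 226254.76500
D_3 = 264944.32982
D_4 = 310249.81021
Terminal value at year 4: TV = D_4×(1+g_2)/(r−g_2) = 312731.80870/0.087 = 3594618.49075
P_0 = D_1/(1+r)^1 + D_2/(1+r)^2 + D_3/(1+r)^3 + D_4/(1+r)^4 + TV/(1+r)^4
    = 176452.05479 + 188698.95540 + 201795.86920 + 215801.79254 + 2500324.21705 = 3283072.88898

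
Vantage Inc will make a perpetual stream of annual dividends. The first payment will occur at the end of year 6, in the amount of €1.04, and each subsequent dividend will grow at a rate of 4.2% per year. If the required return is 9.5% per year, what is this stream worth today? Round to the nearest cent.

€12.46

Value at end of year 5: C₁ / (r − g) = €1.04 / (0.095 − 0.042) = €19.6226
Discount to today: PV = €19.6226 / (1 + 0.095)^5 = €19.6226 / 1.574239 = €12.46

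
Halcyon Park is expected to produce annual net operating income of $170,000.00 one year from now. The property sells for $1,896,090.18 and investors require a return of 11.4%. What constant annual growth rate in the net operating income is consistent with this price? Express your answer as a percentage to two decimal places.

2.43%

P = D₁/(r−g) ⇒ g = r − D₁/P = 0.114 − $170,000.00/$1,896,090.18 = 0.024342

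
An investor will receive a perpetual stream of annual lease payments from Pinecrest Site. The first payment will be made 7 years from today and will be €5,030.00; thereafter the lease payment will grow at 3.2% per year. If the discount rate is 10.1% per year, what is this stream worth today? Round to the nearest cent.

Value at end of year 6: C₁ / (r − g) = €5,030.00 / (0.101 − 0.032) = €72,898.5507
Discount to today: PV = €72,898.5507 / (1 + 0.101)^6 = €72,898.5507 / 1.781246 = €40,925.59

€40925.59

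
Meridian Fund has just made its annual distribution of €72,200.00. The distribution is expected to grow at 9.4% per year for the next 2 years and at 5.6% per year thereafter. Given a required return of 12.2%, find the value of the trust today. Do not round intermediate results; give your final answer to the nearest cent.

D_1 = 78986.80000
D_2 = 86411.55920
Terminal value at year 2: TV = D_2×(1+g_2)/(r−g_2) = 91250.60652/0.066 = 1382584.94720
P_0 = D_1/(1+r)^1 + D_2/(1+r)^2 + TV/(1+r)^2
    = 70398.21747 + 68641.39921 + 1098262.38732 = 1237302.00400

€1237302.00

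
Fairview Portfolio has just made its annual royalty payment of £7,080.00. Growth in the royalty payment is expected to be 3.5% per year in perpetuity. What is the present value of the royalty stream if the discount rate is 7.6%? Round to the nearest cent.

D₁ = D₀ × (1 + g) = £7,080.00 × 1.035 = £7,327.8000
Growing perpetuity: P = D₁ / (r − g) = £7,327.8000 / (0.076 − 0.035) = £178,726.83

£178726.83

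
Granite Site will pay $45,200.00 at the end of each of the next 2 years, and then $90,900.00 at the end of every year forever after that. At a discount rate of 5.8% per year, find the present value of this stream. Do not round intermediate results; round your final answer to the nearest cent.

PV of 2-year annuity: $45,200.00 × [1 − (1+0.058)^−2] / 0.058 = 83102.19017
Perpetuity value at year 2: $90,900.00 / 0.058 = 1567241.37931
PV of perpetuity: 1567241.37931 / (1+0.058)^2 = 1400117.72695
Total PV = 83102.19017 + 1400117.72695 = 1483219.91712

$1483219.92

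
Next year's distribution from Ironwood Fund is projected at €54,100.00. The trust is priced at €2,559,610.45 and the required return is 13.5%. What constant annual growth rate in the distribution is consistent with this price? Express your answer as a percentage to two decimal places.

P = D₁/(r−g) ⇒ g = r − D₁/P = 0.135 − €54,100.00/€2,559,610.45 = 0.113864

11.39%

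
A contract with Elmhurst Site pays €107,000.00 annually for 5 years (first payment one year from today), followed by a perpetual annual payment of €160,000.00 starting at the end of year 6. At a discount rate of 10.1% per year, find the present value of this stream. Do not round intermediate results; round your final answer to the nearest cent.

PV of 5-year annuity: €107,000.00 × [1 − (1+0.101)^−5] / 0.101 = 404580.10010
Perpetuity value at year 5: €160,000.00 / 0.101 = 1584158.41584
PV of perpetuity: 1584158.41584 / (1+0.101)^5 = 979178.82690
Total PV = 404580.10010 + 979178.82690 = 1383758.92701

€1383758.93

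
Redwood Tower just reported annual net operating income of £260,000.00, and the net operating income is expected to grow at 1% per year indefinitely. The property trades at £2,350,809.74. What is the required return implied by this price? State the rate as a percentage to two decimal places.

12.17%

D₁ = £260,000.00 × 1.01 = £262,600.0000
P = D₁/(r − g) ⇒ r = D₁/P + g = £262,600.0000/£2,350,809.74 + 0.01 = 0.111706 + 0.01 = 0.121706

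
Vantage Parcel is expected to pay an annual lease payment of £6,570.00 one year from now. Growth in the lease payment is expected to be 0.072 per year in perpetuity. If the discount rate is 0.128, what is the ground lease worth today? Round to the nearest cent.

£117321.43

Growing perpetuity: P = D₁ / (r − g) = £6,570.0000 / (0.128 − 0.072) = £117,321.43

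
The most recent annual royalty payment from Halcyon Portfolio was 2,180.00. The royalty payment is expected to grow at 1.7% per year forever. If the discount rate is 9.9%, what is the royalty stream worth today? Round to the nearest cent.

D₁ = D₀ × (1 + g) = 2,180.00 × 1.017 = 2,217.0600
Growing perpetuity: P = D₁ / (r − g) = 2,217.0600 / (0.099 − 0.017) = 27,037.32

27037.32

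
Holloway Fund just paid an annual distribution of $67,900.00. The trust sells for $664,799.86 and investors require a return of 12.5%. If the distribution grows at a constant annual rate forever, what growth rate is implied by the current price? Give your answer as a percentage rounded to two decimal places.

P = D₀(1+g)/(r−g) ⇒ P(r−g) = D₀(1+g) ⇒ g(P+D₀) = P·r − D₀
g = (P·r − D₀)/(P + D₀) = ($664,799.86×0.125 − $67,900.00) / ($664,799.86 + $67,900.00) = 0.020745

2.07%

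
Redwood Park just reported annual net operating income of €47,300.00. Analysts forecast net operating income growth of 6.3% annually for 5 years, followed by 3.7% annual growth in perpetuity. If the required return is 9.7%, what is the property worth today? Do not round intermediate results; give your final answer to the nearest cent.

D_1 = 50279.90000
D_2 = 53447.53370
D_3 = 56814.72832
D_4 = 60394.05621
D_5 = 64198.88175
Terminal value at year 5: TV = D_5×(1+g_2)/(r−g_2) = 66574.24037/0.06 = 1109570.67289
P_0 = D_1/(1+r)^1 + D_2/(1+r)^2 + D_3/(1+r)^3 + D_4/(1+r)^4 + D_5/(1+r)^5 + TV/(1+r)^5
    = 45834.00182 + 44413.44024 + 43036.90699 + 41703.03750 + 40410.50944 + 698428.30485 = 913826.20084

€913826.20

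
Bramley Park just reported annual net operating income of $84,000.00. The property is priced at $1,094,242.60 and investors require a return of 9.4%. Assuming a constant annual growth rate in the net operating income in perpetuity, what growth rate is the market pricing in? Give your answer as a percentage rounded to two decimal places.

1.60%

P = D₀(1+g)/(r−g) ⇒ P(r−g) = D₀(1+g) ⇒ g(P+D₀) = P·r − D₀
g = (P·r − D₀)/(P + D₀) = ($1,094,242.60×0.094 − $84,000.00) / ($1,094,242.60 + $84,000.00) = 0.016006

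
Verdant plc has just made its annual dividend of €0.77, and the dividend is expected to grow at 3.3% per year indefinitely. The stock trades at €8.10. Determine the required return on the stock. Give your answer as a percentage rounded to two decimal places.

13.12%

D₁ = €0.77 × 1.033 = €0.7954
P = D₁/(r − g) ⇒ r = D₁/P + g = €0.7954/€8.10 + 0.033 = 0.098199 + 0.033 = 0.131199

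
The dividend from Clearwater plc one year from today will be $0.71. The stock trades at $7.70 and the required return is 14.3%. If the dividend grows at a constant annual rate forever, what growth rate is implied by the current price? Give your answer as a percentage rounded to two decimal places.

5.08%

P = D₁/(r−g) ⇒ g = r − D₁/P = 0.143 − $0.71/$7.70 = 0.050792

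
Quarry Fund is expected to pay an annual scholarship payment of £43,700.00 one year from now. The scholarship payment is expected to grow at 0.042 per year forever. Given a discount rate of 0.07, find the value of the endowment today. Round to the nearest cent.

Growing perpetuity: P = D₁ / (r − g) = £43,700.0000 / (0.07 − 0.042) = £1,560,714.29

£1560714.29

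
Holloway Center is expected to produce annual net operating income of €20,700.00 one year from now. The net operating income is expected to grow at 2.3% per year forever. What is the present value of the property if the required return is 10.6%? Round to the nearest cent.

Growing perpetuity: P = D₁ / (r − g) = €20,700.0000 / (0.106 − 0.023) = €249,397.59

€249397.59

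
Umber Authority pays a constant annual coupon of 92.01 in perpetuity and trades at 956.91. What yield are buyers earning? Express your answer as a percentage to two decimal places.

P = C/r ⇒ r = C/P = 92.01/956.91 = 0.096153

9.62%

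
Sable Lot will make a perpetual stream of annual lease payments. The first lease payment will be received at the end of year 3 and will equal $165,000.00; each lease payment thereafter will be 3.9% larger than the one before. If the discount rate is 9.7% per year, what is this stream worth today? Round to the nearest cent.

$2363974.00

Value at end of year 2: C₁ / (r − g) = $165,000.00 / (0.097 − 0.039) = $2,844,827.5862
Discount to today: PV = $2,844,827.5862 / (1 + 0.097)^2 = $2,844,827.5862 / 1.203409 = $2,363,974.00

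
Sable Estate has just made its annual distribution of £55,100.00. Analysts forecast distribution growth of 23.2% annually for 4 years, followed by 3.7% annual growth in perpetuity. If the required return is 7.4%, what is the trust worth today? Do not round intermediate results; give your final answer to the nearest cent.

£2988244.02

D_1 = 67883.20000
D_2 = 83632.10240
D_3 = 103034.75016
D_4 = 126938.81219
Terminal value at year 4: TV = D_4×(1+g_2)/(r−g_2) = 131635.54824/0.037 = 3557717.52012
P_0 = D_1/(1+r)^1 + D_2/(1+r)^2 + D_3/(1+r)^3 + D_4/(1+r)^4 + TV/(1+r)^4
    = 63205.95903 + 72504.41483 + 83170.79988 + 95406.35517 + 2673956.49486 = 2988244.02377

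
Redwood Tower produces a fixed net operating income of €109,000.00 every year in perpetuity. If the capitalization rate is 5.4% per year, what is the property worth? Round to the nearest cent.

Level perpetuity: PV = C / r = €109,000.00 / 0.054 = €2,018,518.52

€2018518.52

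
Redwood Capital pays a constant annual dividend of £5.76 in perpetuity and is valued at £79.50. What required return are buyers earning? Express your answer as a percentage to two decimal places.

7.25%

P = C/r ⇒ r = C/P = £5.76/£79.50 = 0.072453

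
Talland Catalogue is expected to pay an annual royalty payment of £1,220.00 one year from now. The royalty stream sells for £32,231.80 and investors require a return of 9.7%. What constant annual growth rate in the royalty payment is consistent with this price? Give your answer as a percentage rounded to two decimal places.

P = D₁/(r−g) ⇒ g = r − D₁/P = 0.097 − £1,220.00/£32,231.80 = 0.059149

5.91%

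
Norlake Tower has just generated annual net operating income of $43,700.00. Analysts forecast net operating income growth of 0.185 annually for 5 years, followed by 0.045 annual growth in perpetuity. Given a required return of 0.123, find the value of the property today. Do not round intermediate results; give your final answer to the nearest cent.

D_1 = 51784.50000
D_2 = 61364.63250
D_3 = 72717.08951
D_4 = 86169.75107
D_5 = 102111.15502
Terminal value at year 5: TV = D_5×(1+g_2)/(r−g_2) = 106706.15700/0.078 = 1368027.65380
P_0 = D_1/(1+r)^1 + D_2/(1+r)^2 + D_3/(1+r)^3 + D_4/(1+r)^4 + D_5/(1+r)^5 + TV/(1+r)^5
    = 46112.64470 + 48658.48973 + 51344.88899 + 54179.60236 + 57170.81816 + 765942.37156 = 1023408.81552

$1023408.82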